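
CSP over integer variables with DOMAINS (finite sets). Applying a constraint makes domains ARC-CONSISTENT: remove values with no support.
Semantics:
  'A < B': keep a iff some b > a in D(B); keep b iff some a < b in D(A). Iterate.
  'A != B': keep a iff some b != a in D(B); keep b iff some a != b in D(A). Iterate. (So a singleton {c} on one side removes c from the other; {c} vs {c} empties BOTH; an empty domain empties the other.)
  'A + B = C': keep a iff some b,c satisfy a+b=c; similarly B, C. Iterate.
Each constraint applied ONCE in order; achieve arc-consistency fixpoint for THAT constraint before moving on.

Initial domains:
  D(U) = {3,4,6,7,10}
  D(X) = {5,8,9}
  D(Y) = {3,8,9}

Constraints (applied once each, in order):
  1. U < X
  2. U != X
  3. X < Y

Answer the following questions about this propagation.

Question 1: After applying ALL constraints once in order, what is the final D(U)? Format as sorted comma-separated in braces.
Answer: {3,4,6,7}

Derivation:
Constraint 1 (U < X) on D(U)={3,4,6,7,10} D(X)={5,8,9}: U {3,4,6,7,10}->{3,4,6,7}
Constraint 2 (U != X) on D(U)={3,4,6,7} D(X)={5,8,9}: no change
Constraint 3 (X < Y) on D(X)={5,8,9} D(Y)={3,8,9}: X {5,8,9}->{5,8}; Y {3,8,9}->{8,9}
So after all 3 constraints: D(U) = {3,4,6,7}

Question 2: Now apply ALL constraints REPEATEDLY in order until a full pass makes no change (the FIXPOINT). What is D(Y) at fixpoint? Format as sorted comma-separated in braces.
Answer: {8,9}

Derivation:
pass 0 (initial): D(Y)={3,8,9}
pass 1: U {3,4,6,7,10}->{3,4,6,7}; X {5,8,9}->{5,8}; Y {3,8,9}->{8,9}
pass 2: no change
Fixpoint after 2 passes: D(Y) = {8,9}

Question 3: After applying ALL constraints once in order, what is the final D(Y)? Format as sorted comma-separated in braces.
Answer: {8,9}

Derivation:
Constraint 1 (U < X) on D(U)={3,4,6,7,10} D(X)={5,8,9}: U {3,4,6,7,10}->{3,4,6,7}
Constraint 2 (U != X) on D(U)={3,4,6,7} D(X)={5,8,9}: no change
Constraint 3 (X < Y) on D(X)={5,8,9} D(Y)={3,8,9}: X {5,8,9}->{5,8}; Y {3,8,9}->{8,9}
So after all 3 constraints: D(Y) = {8,9}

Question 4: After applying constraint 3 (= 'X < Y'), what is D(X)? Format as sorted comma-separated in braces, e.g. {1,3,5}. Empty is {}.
Answer: {5,8}

Derivation:
Constraint 1 (U < X) on D(U)={3,4,6,7,10} D(X)={5,8,9}: U {3,4,6,7,10}->{3,4,6,7}
Constraint 2 (U != X) on D(U)={3,4,6,7} D(X)={5,8,9}: no change
Constraint 3 (X < Y) on D(X)={5,8,9} D(Y)={3,8,9}: X {5,8,9}->{5,8}; Y {3,8,9}->{8,9}
So after constraint 3: D(X) = {5,8}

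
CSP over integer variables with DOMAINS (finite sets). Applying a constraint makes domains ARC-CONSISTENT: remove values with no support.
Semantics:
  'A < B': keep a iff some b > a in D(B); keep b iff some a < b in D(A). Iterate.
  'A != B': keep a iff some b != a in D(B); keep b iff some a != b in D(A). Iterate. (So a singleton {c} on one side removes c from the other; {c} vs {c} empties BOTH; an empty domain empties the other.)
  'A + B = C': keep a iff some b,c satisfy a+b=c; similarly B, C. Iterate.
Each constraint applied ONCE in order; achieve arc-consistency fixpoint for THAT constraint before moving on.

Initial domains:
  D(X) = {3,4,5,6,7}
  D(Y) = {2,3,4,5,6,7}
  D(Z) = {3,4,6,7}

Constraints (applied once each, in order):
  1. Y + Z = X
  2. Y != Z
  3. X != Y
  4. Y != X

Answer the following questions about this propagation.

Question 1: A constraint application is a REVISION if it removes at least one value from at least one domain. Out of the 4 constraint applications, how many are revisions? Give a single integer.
Constraint 1 (Y + Z = X) on D(Y)={2,3,4,5,6,7} D(Z)={3,4,6,7} D(X)={3,4,5,6,7}: Y {2,3,4,5,6,7}->{2,3,4}; Z {3,4,6,7}->{3,4}; X {3,4,5,6,7}->{5,6,7} => REVISION
Constraint 2 (Y != Z) on D(Y)={2,3,4} D(Z)={3,4}: no change => not a revision
Constraint 3 (X != Y) on D(X)={5,6,7} D(Y)={2,3,4}: no change => not a revision
Constraint 4 (Y != X) on D(Y)={2,3,4} D(X)={5,6,7}: no change => not a revision
Total revisions = 1

Answer: 1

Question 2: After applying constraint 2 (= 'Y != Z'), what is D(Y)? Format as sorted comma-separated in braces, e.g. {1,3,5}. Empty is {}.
Answer: {2,3,4}

Derivation:
Constraint 1 (Y + Z = X) on D(Y)={2,3,4,5,6,7} D(Z)={3,4,6,7} D(X)={3,4,5,6,7}: Y {2,3,4,5,6,7}->{2,3,4}; Z {3,4,6,7}->{3,4}; X {3,4,5,6,7}->{5,6,7}
Constraint 2 (Y != Z) on D(Y)={2,3,4} D(Z)={3,4}: no change
So after constraint 2: D(Y) = {2,3,4}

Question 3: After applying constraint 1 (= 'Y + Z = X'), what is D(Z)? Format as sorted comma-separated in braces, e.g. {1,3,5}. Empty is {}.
Answer: {3,4}

Derivation:
Constraint 1 (Y + Z = X) on D(Y)={2,3,4,5,6,7} D(Z)={3,4,6,7} D(X)={3,4,5,6,7}: Y {2,3,4,5,6,7}->{2,3,4}; Z {3,4,6,7}->{3,4}; X {3,4,5,6,7}->{5,6,7}
So after constraint 1: D(Z) = {3,4}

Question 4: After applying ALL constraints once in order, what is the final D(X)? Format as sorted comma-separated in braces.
Constraint 1 (Y + Z = X) on D(Y)={2,3,4,5,6,7} D(Z)={3,4,6,7} D(X)={3,4,5,6,7}: Y {2,3,4,5,6,7}->{2,3,4}; Z {3,4,6,7}->{3,4}; X {3,4,5,6,7}->{5,6,7}
Constraint 2 (Y != Z) on D(Y)={2,3,4} D(Z)={3,4}: no change
Constraint 3 (X != Y) on D(X)={5,6,7} D(Y)={2,3,4}: no change
Constraint 4 (Y != X) on D(Y)={2,3,4} D(X)={5,6,7}: no change
So after all 4 constraints: D(X) = {5,6,7}

Answer: {5,6,7}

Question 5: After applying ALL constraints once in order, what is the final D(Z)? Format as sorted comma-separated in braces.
Answer: {3,4}

Derivation:
Constraint 1 (Y + Z = X) on D(Y)={2,3,4,5,6,7} D(Z)={3,4,6,7} D(X)={3,4,5,6,7}: Y {2,3,4,5,6,7}->{2,3,4}; Z {3,4,6,7}->{3,4}; X {3,4,5,6,7}->{5,6,7}
Constraint 2 (Y != Z) on D(Y)={2,3,4} D(Z)={3,4}: no change
Constraint 3 (X != Y) on D(X)={5,6,7} D(Y)={2,3,4}: no change
Constraint 4 (Y != X) on D(Y)={2,3,4} D(X)={5,6,7}: no change
So after all 4 constraints: D(Z) = {3,4}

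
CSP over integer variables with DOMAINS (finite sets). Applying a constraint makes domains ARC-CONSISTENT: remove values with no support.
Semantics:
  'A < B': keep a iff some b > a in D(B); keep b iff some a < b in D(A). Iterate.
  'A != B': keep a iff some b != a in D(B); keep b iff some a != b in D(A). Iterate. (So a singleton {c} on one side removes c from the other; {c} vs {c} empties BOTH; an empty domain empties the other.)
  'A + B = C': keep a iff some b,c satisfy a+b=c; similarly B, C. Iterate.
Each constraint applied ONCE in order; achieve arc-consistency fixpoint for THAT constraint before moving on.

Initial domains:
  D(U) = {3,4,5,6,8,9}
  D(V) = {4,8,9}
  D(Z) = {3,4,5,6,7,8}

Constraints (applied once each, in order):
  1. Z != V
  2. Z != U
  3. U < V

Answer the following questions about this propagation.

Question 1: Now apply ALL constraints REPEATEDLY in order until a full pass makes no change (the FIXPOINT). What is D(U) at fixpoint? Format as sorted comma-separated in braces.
Answer: {3,4,5,6,8}

Derivation:
pass 0 (initial): D(U)={3,4,5,6,8,9}
pass 1: U {3,4,5,6,8,9}->{3,4,5,6,8}
pass 2: no change
Fixpoint after 2 passes: D(U) = {3,4,5,6,8}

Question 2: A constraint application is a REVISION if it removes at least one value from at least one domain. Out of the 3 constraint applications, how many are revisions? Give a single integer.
Constraint 1 (Z != V) on D(Z)={3,4,5,6,7,8} D(V)={4,8,9}: no change => not a revision
Constraint 2 (Z != U) on D(Z)={3,4,5,6,7,8} D(U)={3,4,5,6,8,9}: no change => not a revision
Constraint 3 (U < V) on D(U)={3,4,5,6,8,9} D(V)={4,8,9}: U {3,4,5,6,8,9}->{3,4,5,6,8} => REVISION
Total revisions = 1

Answer: 1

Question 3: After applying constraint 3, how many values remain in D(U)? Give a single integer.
Answer: 5

Derivation:
Constraint 1 (Z != V) on D(Z)={3,4,5,6,7,8} D(V)={4,8,9}: no change
Constraint 2 (Z != U) on D(Z)={3,4,5,6,7,8} D(U)={3,4,5,6,8,9}: no change
Constraint 3 (U < V) on D(U)={3,4,5,6,8,9} D(V)={4,8,9}: U {3,4,5,6,8,9}->{3,4,5,6,8}
So after constraint 3: D(U)={3,4,5,6,8}, size = 5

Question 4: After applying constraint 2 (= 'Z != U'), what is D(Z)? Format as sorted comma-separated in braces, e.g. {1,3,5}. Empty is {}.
Constraint 1 (Z != V) on D(Z)={3,4,5,6,7,8} D(V)={4,8,9}: no change
Constraint 2 (Z != U) on D(Z)={3,4,5,6,7,8} D(U)={3,4,5,6,8,9}: no change
So after constraint 2: D(Z) = {3,4,5,6,7,8}

Answer: {3,4,5,6,7,8}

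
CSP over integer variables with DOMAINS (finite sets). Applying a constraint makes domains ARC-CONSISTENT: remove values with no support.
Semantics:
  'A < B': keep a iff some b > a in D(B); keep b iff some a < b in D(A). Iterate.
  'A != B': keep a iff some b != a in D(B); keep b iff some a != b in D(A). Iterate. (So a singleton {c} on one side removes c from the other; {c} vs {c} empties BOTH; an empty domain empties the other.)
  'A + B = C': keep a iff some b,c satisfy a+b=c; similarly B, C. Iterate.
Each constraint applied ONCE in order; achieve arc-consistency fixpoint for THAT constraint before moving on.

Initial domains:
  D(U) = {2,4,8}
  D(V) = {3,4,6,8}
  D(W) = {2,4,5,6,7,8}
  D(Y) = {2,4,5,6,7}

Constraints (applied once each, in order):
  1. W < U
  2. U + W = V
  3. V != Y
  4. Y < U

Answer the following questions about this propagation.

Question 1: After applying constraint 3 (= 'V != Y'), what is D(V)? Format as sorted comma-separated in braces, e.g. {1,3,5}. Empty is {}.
Answer: {6,8}

Derivation:
Constraint 1 (W < U) on D(W)={2,4,5,6,7,8} D(U)={2,4,8}: W {2,4,5,6,7,8}->{2,4,5,6,7}; U {2,4,8}->{4,8}
Constraint 2 (U + W = V) on D(U)={4,8} D(W)={2,4,5,6,7} D(V)={3,4,6,8}: U {4,8}->{4}; W {2,4,5,6,7}->{2,4}; V {3,4,6,8}->{6,8}
Constraint 3 (V != Y) on D(V)={6,8} D(Y)={2,4,5,6,7}: no change
So after constraint 3: D(V) = {6,8}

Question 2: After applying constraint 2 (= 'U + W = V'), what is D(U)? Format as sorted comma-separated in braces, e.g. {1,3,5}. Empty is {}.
Answer: {4}

Derivation:
Constraint 1 (W < U) on D(W)={2,4,5,6,7,8} D(U)={2,4,8}: W {2,4,5,6,7,8}->{2,4,5,6,7}; U {2,4,8}->{4,8}
Constraint 2 (U + W = V) on D(U)={4,8} D(W)={2,4,5,6,7} D(V)={3,4,6,8}: U {4,8}->{4}; W {2,4,5,6,7}->{2,4}; V {3,4,6,8}->{6,8}
So after constraint 2: D(U) = {4}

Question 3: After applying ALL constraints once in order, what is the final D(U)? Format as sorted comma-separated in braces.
Constraint 1 (W < U) on D(W)={2,4,5,6,7,8} D(U)={2,4,8}: W {2,4,5,6,7,8}->{2,4,5,6,7}; U {2,4,8}->{4,8}
Constraint 2 (U + W = V) on D(U)={4,8} D(W)={2,4,5,6,7} D(V)={3,4,6,8}: U {4,8}->{4}; W {2,4,5,6,7}->{2,4}; V {3,4,6,8}->{6,8}
Constraint 3 (V != Y) on D(V)={6,8} D(Y)={2,4,5,6,7}: no change
Constraint 4 (Y < U) on D(Y)={2,4,5,6,7} D(U)={4}: Y {2,4,5,6,7}->{2}
So after all 4 constraints: D(U) = {4}

Answer: {4}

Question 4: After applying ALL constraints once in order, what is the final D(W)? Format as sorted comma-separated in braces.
Constraint 1 (W < U) on D(W)={2,4,5,6,7,8} D(U)={2,4,8}: W {2,4,5,6,7,8}->{2,4,5,6,7}; U {2,4,8}->{4,8}
Constraint 2 (U + W = V) on D(U)={4,8} D(W)={2,4,5,6,7} D(V)={3,4,6,8}: U {4,8}->{4}; W {2,4,5,6,7}->{2,4}; V {3,4,6,8}->{6,8}
Constraint 3 (V != Y) on D(V)={6,8} D(Y)={2,4,5,6,7}: no change
Constraint 4 (Y < U) on D(Y)={2,4,5,6,7} D(U)={4}: Y {2,4,5,6,7}->{2}
So after all 4 constraints: D(W) = {2,4}

Answer: {2,4}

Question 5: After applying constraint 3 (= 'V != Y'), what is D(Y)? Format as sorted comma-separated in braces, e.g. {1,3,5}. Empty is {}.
Constraint 1 (W < U) on D(W)={2,4,5,6,7,8} D(U)={2,4,8}: W {2,4,5,6,7,8}->{2,4,5,6,7}; U {2,4,8}->{4,8}
Constraint 2 (U + W = V) on D(U)={4,8} D(W)={2,4,5,6,7} D(V)={3,4,6,8}: U {4,8}->{4}; W {2,4,5,6,7}->{2,4}; V {3,4,6,8}->{6,8}
Constraint 3 (V != Y) on D(V)={6,8} D(Y)={2,4,5,6,7}: no change
So after constraint 3: D(Y) = {2,4,5,6,7}

Answer: {2,4,5,6,7}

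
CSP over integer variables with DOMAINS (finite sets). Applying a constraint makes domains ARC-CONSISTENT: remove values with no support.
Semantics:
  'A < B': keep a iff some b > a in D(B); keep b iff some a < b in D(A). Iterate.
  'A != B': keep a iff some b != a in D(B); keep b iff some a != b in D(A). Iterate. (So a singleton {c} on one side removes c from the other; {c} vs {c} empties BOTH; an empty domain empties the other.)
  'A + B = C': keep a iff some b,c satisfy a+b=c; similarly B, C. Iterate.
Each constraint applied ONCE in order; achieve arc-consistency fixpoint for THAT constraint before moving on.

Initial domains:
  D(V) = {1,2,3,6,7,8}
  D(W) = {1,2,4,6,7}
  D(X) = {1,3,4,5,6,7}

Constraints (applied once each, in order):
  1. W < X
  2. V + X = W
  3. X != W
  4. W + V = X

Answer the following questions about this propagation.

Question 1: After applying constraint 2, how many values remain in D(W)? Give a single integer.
Constraint 1 (W < X) on D(W)={1,2,4,6,7} D(X)={1,3,4,5,6,7}: W {1,2,4,6,7}->{1,2,4,6}; X {1,3,4,5,6,7}->{3,4,5,6,7}
Constraint 2 (V + X = W) on D(V)={1,2,3,6,7,8} D(X)={3,4,5,6,7} D(W)={1,2,4,6}: V {1,2,3,6,7,8}->{1,2,3}; X {3,4,5,6,7}->{3,4,5}; W {1,2,4,6}->{4,6}
So after constraint 2: D(W)={4,6}, size = 2

Answer: 2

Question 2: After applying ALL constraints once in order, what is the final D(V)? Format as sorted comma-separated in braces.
Constraint 1 (W < X) on D(W)={1,2,4,6,7} D(X)={1,3,4,5,6,7}: W {1,2,4,6,7}->{1,2,4,6}; X {1,3,4,5,6,7}->{3,4,5,6,7}
Constraint 2 (V + X = W) on D(V)={1,2,3,6,7,8} D(X)={3,4,5,6,7} D(W)={1,2,4,6}: V {1,2,3,6,7,8}->{1,2,3}; X {3,4,5,6,7}->{3,4,5}; W {1,2,4,6}->{4,6}
Constraint 3 (X != W) on D(X)={3,4,5} D(W)={4,6}: no change
Constraint 4 (W + V = X) on D(W)={4,6} D(V)={1,2,3} D(X)={3,4,5}: W {4,6}->{4}; V {1,2,3}->{1}; X {3,4,5}->{5}
So after all 4 constraints: D(V) = {1}

Answer: {1}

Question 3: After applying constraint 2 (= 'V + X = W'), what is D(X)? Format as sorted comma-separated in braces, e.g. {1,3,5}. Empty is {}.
Answer: {3,4,5}

Derivation:
Constraint 1 (W < X) on D(W)={1,2,4,6,7} D(X)={1,3,4,5,6,7}: W {1,2,4,6,7}->{1,2,4,6}; X {1,3,4,5,6,7}->{3,4,5,6,7}
Constraint 2 (V + X = W) on D(V)={1,2,3,6,7,8} D(X)={3,4,5,6,7} D(W)={1,2,4,6}: V {1,2,3,6,7,8}->{1,2,3}; X {3,4,5,6,7}->{3,4,5}; W {1,2,4,6}->{4,6}
So after constraint 2: D(X) = {3,4,5}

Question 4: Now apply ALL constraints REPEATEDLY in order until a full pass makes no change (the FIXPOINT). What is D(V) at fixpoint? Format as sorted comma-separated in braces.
Answer: {}

Derivation:
pass 0 (initial): D(V)={1,2,3,6,7,8}
pass 1: V {1,2,3,6,7,8}->{1}; W {1,2,4,6,7}->{4}; X {1,3,4,5,6,7}->{5}
pass 2: V {1}->{}; W {4}->{}; X {5}->{}
pass 3: no change
Fixpoint after 3 passes: D(V) = {}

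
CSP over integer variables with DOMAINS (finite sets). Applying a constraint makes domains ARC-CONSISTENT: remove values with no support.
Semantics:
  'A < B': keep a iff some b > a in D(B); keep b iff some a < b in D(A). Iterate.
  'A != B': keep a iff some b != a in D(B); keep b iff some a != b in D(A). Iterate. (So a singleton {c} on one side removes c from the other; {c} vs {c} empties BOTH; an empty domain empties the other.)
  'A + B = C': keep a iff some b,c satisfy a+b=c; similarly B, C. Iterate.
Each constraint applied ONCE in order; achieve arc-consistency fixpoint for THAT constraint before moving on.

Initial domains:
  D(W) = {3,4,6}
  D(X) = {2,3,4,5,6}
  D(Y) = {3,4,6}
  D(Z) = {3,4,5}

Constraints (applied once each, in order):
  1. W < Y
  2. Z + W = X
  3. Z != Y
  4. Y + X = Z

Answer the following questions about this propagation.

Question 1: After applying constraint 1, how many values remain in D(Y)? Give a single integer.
Answer: 2

Derivation:
Constraint 1 (W < Y) on D(W)={3,4,6} D(Y)={3,4,6}: W {3,4,6}->{3,4}; Y {3,4,6}->{4,6}
So after constraint 1: D(Y)={4,6}, size = 2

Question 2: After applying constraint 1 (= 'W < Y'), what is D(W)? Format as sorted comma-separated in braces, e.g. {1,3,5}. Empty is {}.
Answer: {3,4}

Derivation:
Constraint 1 (W < Y) on D(W)={3,4,6} D(Y)={3,4,6}: W {3,4,6}->{3,4}; Y {3,4,6}->{4,6}
So after constraint 1: D(W) = {3,4}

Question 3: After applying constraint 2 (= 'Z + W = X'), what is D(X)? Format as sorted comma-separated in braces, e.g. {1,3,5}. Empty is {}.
Answer: {6}

Derivation:
Constraint 1 (W < Y) on D(W)={3,4,6} D(Y)={3,4,6}: W {3,4,6}->{3,4}; Y {3,4,6}->{4,6}
Constraint 2 (Z + W = X) on D(Z)={3,4,5} D(W)={3,4} D(X)={2,3,4,5,6}: Z {3,4,5}->{3}; W {3,4}->{3}; X {2,3,4,5,6}->{6}
So after constraint 2: D(X) = {6}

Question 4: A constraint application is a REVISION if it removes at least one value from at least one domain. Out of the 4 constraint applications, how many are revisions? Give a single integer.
Answer: 3

Derivation:
Constraint 1 (W < Y) on D(W)={3,4,6} D(Y)={3,4,6}: W {3,4,6}->{3,4}; Y {3,4,6}->{4,6} => REVISION
Constraint 2 (Z + W = X) on D(Z)={3,4,5} D(W)={3,4} D(X)={2,3,4,5,6}: Z {3,4,5}->{3}; W {3,4}->{3}; X {2,3,4,5,6}->{6} => REVISION
Constraint 3 (Z != Y) on D(Z)={3} D(Y)={4,6}: no change => not a revision
Constraint 4 (Y + X = Z) on D(Y)={4,6} D(X)={6} D(Z)={3}: Y {4,6}->{}; X {6}->{}; Z {3}->{} => REVISION
Total revisions = 3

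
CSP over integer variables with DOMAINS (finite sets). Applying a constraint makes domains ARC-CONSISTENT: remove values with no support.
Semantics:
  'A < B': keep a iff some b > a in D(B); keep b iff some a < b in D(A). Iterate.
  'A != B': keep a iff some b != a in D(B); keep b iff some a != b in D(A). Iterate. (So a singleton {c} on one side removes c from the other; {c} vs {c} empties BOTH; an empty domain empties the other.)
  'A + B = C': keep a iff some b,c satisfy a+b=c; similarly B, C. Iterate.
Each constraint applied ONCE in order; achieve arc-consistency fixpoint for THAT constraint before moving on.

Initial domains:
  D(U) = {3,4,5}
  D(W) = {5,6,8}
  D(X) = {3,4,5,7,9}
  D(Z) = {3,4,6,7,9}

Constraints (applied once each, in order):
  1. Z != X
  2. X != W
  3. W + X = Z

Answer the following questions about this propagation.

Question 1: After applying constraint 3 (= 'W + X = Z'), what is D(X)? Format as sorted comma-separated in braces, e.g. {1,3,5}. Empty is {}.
Constraint 1 (Z != X) on D(Z)={3,4,6,7,9} D(X)={3,4,5,7,9}: no change
Constraint 2 (X != W) on D(X)={3,4,5,7,9} D(W)={5,6,8}: no change
Constraint 3 (W + X = Z) on D(W)={5,6,8} D(X)={3,4,5,7,9} D(Z)={3,4,6,7,9}: W {5,6,8}->{5,6}; X {3,4,5,7,9}->{3,4}; Z {3,4,6,7,9}->{9}
So after constraint 3: D(X) = {3,4}

Answer: {3,4}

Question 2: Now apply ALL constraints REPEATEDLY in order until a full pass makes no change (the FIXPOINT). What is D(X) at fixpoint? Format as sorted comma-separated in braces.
Answer: {3,4}

Derivation:
pass 0 (initial): D(X)={3,4,5,7,9}
pass 1: W {5,6,8}->{5,6}; X {3,4,5,7,9}->{3,4}; Z {3,4,6,7,9}->{9}
pass 2: no change
Fixpoint after 2 passes: D(X) = {3,4}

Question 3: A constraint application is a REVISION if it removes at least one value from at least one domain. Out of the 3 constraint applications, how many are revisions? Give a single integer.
Constraint 1 (Z != X) on D(Z)={3,4,6,7,9} D(X)={3,4,5,7,9}: no change => not a revision
Constraint 2 (X != W) on D(X)={3,4,5,7,9} D(W)={5,6,8}: no change => not a revision
Constraint 3 (W + X = Z) on D(W)={5,6,8} D(X)={3,4,5,7,9} D(Z)={3,4,6,7,9}: W {5,6,8}->{5,6}; X {3,4,5,7,9}->{3,4}; Z {3,4,6,7,9}->{9} => REVISION
Total revisions = 1

Answer: 1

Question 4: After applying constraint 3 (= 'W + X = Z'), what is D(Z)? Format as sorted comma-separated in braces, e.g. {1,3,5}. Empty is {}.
Constraint 1 (Z != X) on D(Z)={3,4,6,7,9} D(X)={3,4,5,7,9}: no change
Constraint 2 (X != W) on D(X)={3,4,5,7,9} D(W)={5,6,8}: no change
Constraint 3 (W + X = Z) on D(W)={5,6,8} D(X)={3,4,5,7,9} D(Z)={3,4,6,7,9}: W {5,6,8}->{5,6}; X {3,4,5,7,9}->{3,4}; Z {3,4,6,7,9}->{9}
So after constraint 3: D(Z) = {9}

Answer: {9}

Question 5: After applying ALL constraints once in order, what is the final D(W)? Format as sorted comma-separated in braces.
Answer: {5,6}

Derivation:
Constraint 1 (Z != X) on D(Z)={3,4,6,7,9} D(X)={3,4,5,7,9}: no change
Constraint 2 (X != W) on D(X)={3,4,5,7,9} D(W)={5,6,8}: no change
Constraint 3 (W + X = Z) on D(W)={5,6,8} D(X)={3,4,5,7,9} D(Z)={3,4,6,7,9}: W {5,6,8}->{5,6}; X {3,4,5,7,9}->{3,4}; Z {3,4,6,7,9}->{9}
So after all 3 constraints: D(W) = {5,6}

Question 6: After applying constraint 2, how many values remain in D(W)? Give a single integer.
Constraint 1 (Z != X) on D(Z)={3,4,6,7,9} D(X)={3,4,5,7,9}: no change
Constraint 2 (X != W) on D(X)={3,4,5,7,9} D(W)={5,6,8}: no change
So after constraint 2: D(W)={5,6,8}, size = 3

Answer: 3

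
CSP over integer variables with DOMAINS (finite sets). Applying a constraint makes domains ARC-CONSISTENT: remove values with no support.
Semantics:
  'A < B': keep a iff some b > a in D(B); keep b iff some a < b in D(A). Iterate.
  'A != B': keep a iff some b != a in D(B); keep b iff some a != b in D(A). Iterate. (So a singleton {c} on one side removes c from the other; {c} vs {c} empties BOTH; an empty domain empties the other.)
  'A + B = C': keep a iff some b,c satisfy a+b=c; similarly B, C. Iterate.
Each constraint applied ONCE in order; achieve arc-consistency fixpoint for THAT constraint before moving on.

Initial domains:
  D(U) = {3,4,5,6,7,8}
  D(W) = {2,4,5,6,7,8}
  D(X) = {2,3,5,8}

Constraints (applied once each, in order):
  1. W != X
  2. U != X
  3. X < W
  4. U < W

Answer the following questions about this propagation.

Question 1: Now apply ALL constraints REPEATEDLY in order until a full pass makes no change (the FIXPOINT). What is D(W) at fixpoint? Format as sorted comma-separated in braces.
pass 0 (initial): D(W)={2,4,5,6,7,8}
pass 1: U {3,4,5,6,7,8}->{3,4,5,6,7}; W {2,4,5,6,7,8}->{4,5,6,7,8}; X {2,3,5,8}->{2,3,5}
pass 2: no change
Fixpoint after 2 passes: D(W) = {4,5,6,7,8}

Answer: {4,5,6,7,8}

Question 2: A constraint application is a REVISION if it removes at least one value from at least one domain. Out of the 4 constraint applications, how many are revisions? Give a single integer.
Constraint 1 (W != X) on D(W)={2,4,5,6,7,8} D(X)={2,3,5,8}: no change => not a revision
Constraint 2 (U != X) on D(U)={3,4,5,6,7,8} D(X)={2,3,5,8}: no change => not a revision
Constraint 3 (X < W) on D(X)={2,3,5,8} D(W)={2,4,5,6,7,8}: X {2,3,5,8}->{2,3,5}; W {2,4,5,6,7,8}->{4,5,6,7,8} => REVISION
Constraint 4 (U < W) on D(U)={3,4,5,6,7,8} D(W)={4,5,6,7,8}: U {3,4,5,6,7,8}->{3,4,5,6,7} => REVISION
Total revisions = 2

Answer: 2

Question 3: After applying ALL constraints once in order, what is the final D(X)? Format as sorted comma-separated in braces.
Answer: {2,3,5}

Derivation:
Constraint 1 (W != X) on D(W)={2,4,5,6,7,8} D(X)={2,3,5,8}: no change
Constraint 2 (U != X) on D(U)={3,4,5,6,7,8} D(X)={2,3,5,8}: no change
Constraint 3 (X < W) on D(X)={2,3,5,8} D(W)={2,4,5,6,7,8}: X {2,3,5,8}->{2,3,5}; W {2,4,5,6,7,8}->{4,5,6,7,8}
Constraint 4 (U < W) on D(U)={3,4,5,6,7,8} D(W)={4,5,6,7,8}: U {3,4,5,6,7,8}->{3,4,5,6,7}
So after all 4 constraints: D(X) = {2,3,5}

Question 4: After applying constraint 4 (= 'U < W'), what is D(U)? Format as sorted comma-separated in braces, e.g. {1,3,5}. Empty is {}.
Answer: {3,4,5,6,7}

Derivation:
Constraint 1 (W != X) on D(W)={2,4,5,6,7,8} D(X)={2,3,5,8}: no change
Constraint 2 (U != X) on D(U)={3,4,5,6,7,8} D(X)={2,3,5,8}: no change
Constraint 3 (X < W) on D(X)={2,3,5,8} D(W)={2,4,5,6,7,8}: X {2,3,5,8}->{2,3,5}; W {2,4,5,6,7,8}->{4,5,6,7,8}
Constraint 4 (U < W) on D(U)={3,4,5,6,7,8} D(W)={4,5,6,7,8}: U {3,4,5,6,7,8}->{3,4,5,6,7}
So after constraint 4: D(U) = {3,4,5,6,7}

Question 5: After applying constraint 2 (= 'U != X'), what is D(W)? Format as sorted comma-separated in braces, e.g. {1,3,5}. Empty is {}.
Constraint 1 (W != X) on D(W)={2,4,5,6,7,8} D(X)={2,3,5,8}: no change
Constraint 2 (U != X) on D(U)={3,4,5,6,7,8} D(X)={2,3,5,8}: no change
So after constraint 2: D(W) = {2,4,5,6,7,8}

Answer: {2,4,5,6,7,8}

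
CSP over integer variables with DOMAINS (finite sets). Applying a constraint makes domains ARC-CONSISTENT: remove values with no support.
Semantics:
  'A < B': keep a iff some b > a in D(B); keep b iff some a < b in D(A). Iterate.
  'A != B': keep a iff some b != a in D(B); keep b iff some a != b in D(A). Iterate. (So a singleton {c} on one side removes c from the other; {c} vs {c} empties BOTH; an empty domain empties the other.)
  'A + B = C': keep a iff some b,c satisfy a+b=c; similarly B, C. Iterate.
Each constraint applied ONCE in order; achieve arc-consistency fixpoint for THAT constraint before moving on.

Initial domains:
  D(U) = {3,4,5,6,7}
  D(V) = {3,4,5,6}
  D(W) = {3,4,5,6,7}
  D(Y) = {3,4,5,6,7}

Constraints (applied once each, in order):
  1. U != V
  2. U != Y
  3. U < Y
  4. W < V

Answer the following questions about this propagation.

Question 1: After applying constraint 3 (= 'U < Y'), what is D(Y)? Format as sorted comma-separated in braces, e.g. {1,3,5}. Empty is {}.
Constraint 1 (U != V) on D(U)={3,4,5,6,7} D(V)={3,4,5,6}: no change
Constraint 2 (U != Y) on D(U)={3,4,5,6,7} D(Y)={3,4,5,6,7}: no change
Constraint 3 (U < Y) on D(U)={3,4,5,6,7} D(Y)={3,4,5,6,7}: U {3,4,5,6,7}->{3,4,5,6}; Y {3,4,5,6,7}->{4,5,6,7}
So after constraint 3: D(Y) = {4,5,6,7}

Answer: {4,5,6,7}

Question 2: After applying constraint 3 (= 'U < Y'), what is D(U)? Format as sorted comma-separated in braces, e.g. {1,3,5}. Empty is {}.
Constraint 1 (U != V) on D(U)={3,4,5,6,7} D(V)={3,4,5,6}: no change
Constraint 2 (U != Y) on D(U)={3,4,5,6,7} D(Y)={3,4,5,6,7}: no change
Constraint 3 (U < Y) on D(U)={3,4,5,6,7} D(Y)={3,4,5,6,7}: U {3,4,5,6,7}->{3,4,5,6}; Y {3,4,5,6,7}->{4,5,6,7}
So after constraint 3: D(U) = {3,4,5,6}

Answer: {3,4,5,6}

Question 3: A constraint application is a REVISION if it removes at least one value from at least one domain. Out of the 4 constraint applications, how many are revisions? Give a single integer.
Answer: 2

Derivation:
Constraint 1 (U != V) on D(U)={3,4,5,6,7} D(V)={3,4,5,6}: no change => not a revision
Constraint 2 (U != Y) on D(U)={3,4,5,6,7} D(Y)={3,4,5,6,7}: no change => not a revision
Constraint 3 (U < Y) on D(U)={3,4,5,6,7} D(Y)={3,4,5,6,7}: U {3,4,5,6,7}->{3,4,5,6}; Y {3,4,5,6,7}->{4,5,6,7} => REVISION
Constraint 4 (W < V) on D(W)={3,4,5,6,7} D(V)={3,4,5,6}: W {3,4,5,6,7}->{3,4,5}; V {3,4,5,6}->{4,5,6} => REVISION
Total revisions = 2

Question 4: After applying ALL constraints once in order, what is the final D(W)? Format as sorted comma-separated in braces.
Constraint 1 (U != V) on D(U)={3,4,5,6,7} D(V)={3,4,5,6}: no change
Constraint 2 (U != Y) on D(U)={3,4,5,6,7} D(Y)={3,4,5,6,7}: no change
Constraint 3 (U < Y) on D(U)={3,4,5,6,7} D(Y)={3,4,5,6,7}: U {3,4,5,6,7}->{3,4,5,6}; Y {3,4,5,6,7}->{4,5,6,7}
Constraint 4 (W < V) on D(W)={3,4,5,6,7} D(V)={3,4,5,6}: W {3,4,5,6,7}->{3,4,5}; V {3,4,5,6}->{4,5,6}
So after all 4 constraints: D(W) = {3,4,5}

Answer: {3,4,5}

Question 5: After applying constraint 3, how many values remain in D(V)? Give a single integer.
Answer: 4

Derivation:
Constraint 1 (U != V) on D(U)={3,4,5,6,7} D(V)={3,4,5,6}: no change
Constraint 2 (U != Y) on D(U)={3,4,5,6,7} D(Y)={3,4,5,6,7}: no change
Constraint 3 (U < Y) on D(U)={3,4,5,6,7} D(Y)={3,4,5,6,7}: U {3,4,5,6,7}->{3,4,5,6}; Y {3,4,5,6,7}->{4,5,6,7}
So after constraint 3: D(V)={3,4,5,6}, size = 4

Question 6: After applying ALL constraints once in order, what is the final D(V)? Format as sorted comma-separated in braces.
Constraint 1 (U != V) on D(U)={3,4,5,6,7} D(V)={3,4,5,6}: no change
Constraint 2 (U != Y) on D(U)={3,4,5,6,7} D(Y)={3,4,5,6,7}: no change
Constraint 3 (U < Y) on D(U)={3,4,5,6,7} D(Y)={3,4,5,6,7}: U {3,4,5,6,7}->{3,4,5,6}; Y {3,4,5,6,7}->{4,5,6,7}
Constraint 4 (W < V) on D(W)={3,4,5,6,7} D(V)={3,4,5,6}: W {3,4,5,6,7}->{3,4,5}; V {3,4,5,6}->{4,5,6}
So after all 4 constraints: D(V) = {4,5,6}

Answer: {4,5,6}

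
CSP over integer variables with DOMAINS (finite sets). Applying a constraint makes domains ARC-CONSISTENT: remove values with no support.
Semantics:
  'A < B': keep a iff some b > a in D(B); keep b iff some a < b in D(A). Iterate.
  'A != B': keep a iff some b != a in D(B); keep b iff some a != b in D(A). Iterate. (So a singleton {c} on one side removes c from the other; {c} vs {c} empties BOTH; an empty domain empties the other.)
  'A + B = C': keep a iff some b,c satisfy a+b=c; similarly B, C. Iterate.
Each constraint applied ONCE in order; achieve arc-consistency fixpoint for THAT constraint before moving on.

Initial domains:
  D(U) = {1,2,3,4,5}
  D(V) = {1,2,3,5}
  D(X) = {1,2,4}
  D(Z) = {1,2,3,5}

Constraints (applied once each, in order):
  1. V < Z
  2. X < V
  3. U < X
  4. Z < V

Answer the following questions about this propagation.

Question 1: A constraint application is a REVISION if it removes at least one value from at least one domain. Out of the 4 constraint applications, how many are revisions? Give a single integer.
Answer: 4

Derivation:
Constraint 1 (V < Z) on D(V)={1,2,3,5} D(Z)={1,2,3,5}: V {1,2,3,5}->{1,2,3}; Z {1,2,3,5}->{2,3,5} => REVISION
Constraint 2 (X < V) on D(X)={1,2,4} D(V)={1,2,3}: X {1,2,4}->{1,2}; V {1,2,3}->{2,3} => REVISION
Constraint 3 (U < X) on D(U)={1,2,3,4,5} D(X)={1,2}: U {1,2,3,4,5}->{1}; X {1,2}->{2} => REVISION
Constraint 4 (Z < V) on D(Z)={2,3,5} D(V)={2,3}: Z {2,3,5}->{2}; V {2,3}->{3} => REVISION
Total revisions = 4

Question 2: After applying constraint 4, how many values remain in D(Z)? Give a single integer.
Answer: 1

Derivation:
Constraint 1 (V < Z) on D(V)={1,2,3,5} D(Z)={1,2,3,5}: V {1,2,3,5}->{1,2,3}; Z {1,2,3,5}->{2,3,5}
Constraint 2 (X < V) on D(X)={1,2,4} D(V)={1,2,3}: X {1,2,4}->{1,2}; V {1,2,3}->{2,3}
Constraint 3 (U < X) on D(U)={1,2,3,4,5} D(X)={1,2}: U {1,2,3,4,5}->{1}; X {1,2}->{2}
Constraint 4 (Z < V) on D(Z)={2,3,5} D(V)={2,3}: Z {2,3,5}->{2}; V {2,3}->{3}
So after constraint 4: D(Z)={2}, size = 1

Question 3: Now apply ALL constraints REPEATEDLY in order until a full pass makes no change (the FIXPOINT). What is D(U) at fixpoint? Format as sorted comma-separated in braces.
Answer: {}

Derivation:
pass 0 (initial): D(U)={1,2,3,4,5}
pass 1: U {1,2,3,4,5}->{1}; V {1,2,3,5}->{3}; X {1,2,4}->{2}; Z {1,2,3,5}->{2}
pass 2: U {1}->{}; V {3}->{}; X {2}->{}; Z {2}->{}
pass 3: no change
Fixpoint after 3 passes: D(U) = {}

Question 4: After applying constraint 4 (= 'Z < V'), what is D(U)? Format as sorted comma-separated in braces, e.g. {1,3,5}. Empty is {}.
Answer: {1}

Derivation:
Constraint 1 (V < Z) on D(V)={1,2,3,5} D(Z)={1,2,3,5}: V {1,2,3,5}->{1,2,3}; Z {1,2,3,5}->{2,3,5}
Constraint 2 (X < V) on D(X)={1,2,4} D(V)={1,2,3}: X {1,2,4}->{1,2}; V {1,2,3}->{2,3}
Constraint 3 (U < X) on D(U)={1,2,3,4,5} D(X)={1,2}: U {1,2,3,4,5}->{1}; X {1,2}->{2}
Constraint 4 (Z < V) on D(Z)={2,3,5} D(V)={2,3}: Z {2,3,5}->{2}; V {2,3}->{3}
So after constraint 4: D(U) = {1}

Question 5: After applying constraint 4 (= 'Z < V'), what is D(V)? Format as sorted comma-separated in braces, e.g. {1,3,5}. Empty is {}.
Answer: {3}

Derivation:
Constraint 1 (V < Z) on D(V)={1,2,3,5} D(Z)={1,2,3,5}: V {1,2,3,5}->{1,2,3}; Z {1,2,3,5}->{2,3,5}
Constraint 2 (X < V) on D(X)={1,2,4} D(V)={1,2,3}: X {1,2,4}->{1,2}; V {1,2,3}->{2,3}
Constraint 3 (U < X) on D(U)={1,2,3,4,5} D(X)={1,2}: U {1,2,3,4,5}->{1}; X {1,2}->{2}
Constraint 4 (Z < V) on D(Z)={2,3,5} D(V)={2,3}: Z {2,3,5}->{2}; V {2,3}->{3}
So after constraint 4: D(V) = {3}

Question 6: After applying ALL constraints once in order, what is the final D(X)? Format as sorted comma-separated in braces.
Answer: {2}

Derivation:
Constraint 1 (V < Z) on D(V)={1,2,3,5} D(Z)={1,2,3,5}: V {1,2,3,5}->{1,2,3}; Z {1,2,3,5}->{2,3,5}
Constraint 2 (X < V) on D(X)={1,2,4} D(V)={1,2,3}: X {1,2,4}->{1,2}; V {1,2,3}->{2,3}
Constraint 3 (U < X) on D(U)={1,2,3,4,5} D(X)={1,2}: U {1,2,3,4,5}->{1}; X {1,2}->{2}
Constraint 4 (Z < V) on D(Z)={2,3,5} D(V)={2,3}: Z {2,3,5}->{2}; V {2,3}->{3}
So after all 4 constraints: D(X) = {2}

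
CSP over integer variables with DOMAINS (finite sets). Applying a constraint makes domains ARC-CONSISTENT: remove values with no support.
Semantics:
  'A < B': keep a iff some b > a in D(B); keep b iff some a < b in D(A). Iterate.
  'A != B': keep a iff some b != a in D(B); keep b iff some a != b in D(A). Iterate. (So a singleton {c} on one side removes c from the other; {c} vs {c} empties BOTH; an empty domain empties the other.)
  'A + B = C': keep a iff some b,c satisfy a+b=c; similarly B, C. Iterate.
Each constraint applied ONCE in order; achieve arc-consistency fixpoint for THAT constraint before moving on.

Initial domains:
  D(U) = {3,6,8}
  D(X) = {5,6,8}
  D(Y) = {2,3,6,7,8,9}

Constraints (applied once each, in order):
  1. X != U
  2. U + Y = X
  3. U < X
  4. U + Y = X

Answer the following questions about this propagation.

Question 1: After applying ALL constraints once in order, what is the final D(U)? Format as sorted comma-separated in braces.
Constraint 1 (X != U) on D(X)={5,6,8} D(U)={3,6,8}: no change
Constraint 2 (U + Y = X) on D(U)={3,6,8} D(Y)={2,3,6,7,8,9} D(X)={5,6,8}: U {3,6,8}->{3,6}; Y {2,3,6,7,8,9}->{2,3}
Constraint 3 (U < X) on D(U)={3,6} D(X)={5,6,8}: no change
Constraint 4 (U + Y = X) on D(U)={3,6} D(Y)={2,3} D(X)={5,6,8}: no change
So after all 4 constraints: D(U) = {3,6}

Answer: {3,6}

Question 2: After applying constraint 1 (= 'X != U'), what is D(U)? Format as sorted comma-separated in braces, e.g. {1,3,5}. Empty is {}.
Constraint 1 (X != U) on D(X)={5,6,8} D(U)={3,6,8}: no change
So after constraint 1: D(U) = {3,6,8}

Answer: {3,6,8}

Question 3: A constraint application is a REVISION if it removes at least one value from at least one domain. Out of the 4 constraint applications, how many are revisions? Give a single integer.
Constraint 1 (X != U) on D(X)={5,6,8} D(U)={3,6,8}: no change => not a revision
Constraint 2 (U + Y = X) on D(U)={3,6,8} D(Y)={2,3,6,7,8,9} D(X)={5,6,8}: U {3,6,8}->{3,6}; Y {2,3,6,7,8,9}->{2,3} => REVISION
Constraint 3 (U < X) on D(U)={3,6} D(X)={5,6,8}: no change => not a revision
Constraint 4 (U + Y = X) on D(U)={3,6} D(Y)={2,3} D(X)={5,6,8}: no change => not a revision
Total revisions = 1

Answer: 1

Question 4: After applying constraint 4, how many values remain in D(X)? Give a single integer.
Answer: 3

Derivation:
Constraint 1 (X != U) on D(X)={5,6,8} D(U)={3,6,8}: no change
Constraint 2 (U + Y = X) on D(U)={3,6,8} D(Y)={2,3,6,7,8,9} D(X)={5,6,8}: U {3,6,8}->{3,6}; Y {2,3,6,7,8,9}->{2,3}
Constraint 3 (U < X) on D(U)={3,6} D(X)={5,6,8}: no change
Constraint 4 (U + Y = X) on D(U)={3,6} D(Y)={2,3} D(X)={5,6,8}: no change
So after constraint 4: D(X)={5,6,8}, size = 3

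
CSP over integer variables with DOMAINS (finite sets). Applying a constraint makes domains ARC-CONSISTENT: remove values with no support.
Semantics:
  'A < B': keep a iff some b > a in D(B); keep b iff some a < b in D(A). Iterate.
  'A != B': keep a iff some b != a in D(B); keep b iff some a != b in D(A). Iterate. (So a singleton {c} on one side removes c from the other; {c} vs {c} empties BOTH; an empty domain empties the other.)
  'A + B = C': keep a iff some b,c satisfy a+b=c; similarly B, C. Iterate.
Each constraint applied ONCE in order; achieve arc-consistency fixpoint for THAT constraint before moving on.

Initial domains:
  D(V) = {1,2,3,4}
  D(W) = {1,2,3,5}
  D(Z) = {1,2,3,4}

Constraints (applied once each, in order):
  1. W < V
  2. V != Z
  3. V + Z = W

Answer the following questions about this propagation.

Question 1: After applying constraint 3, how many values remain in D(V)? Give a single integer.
Answer: 1

Derivation:
Constraint 1 (W < V) on D(W)={1,2,3,5} D(V)={1,2,3,4}: W {1,2,3,5}->{1,2,3}; V {1,2,3,4}->{2,3,4}
Constraint 2 (V != Z) on D(V)={2,3,4} D(Z)={1,2,3,4}: no change
Constraint 3 (V + Z = W) on D(V)={2,3,4} D(Z)={1,2,3,4} D(W)={1,2,3}: V {2,3,4}->{2}; Z {1,2,3,4}->{1}; W {1,2,3}->{3}
So after constraint 3: D(V)={2}, size = 1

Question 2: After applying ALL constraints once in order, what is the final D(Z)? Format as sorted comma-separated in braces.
Constraint 1 (W < V) on D(W)={1,2,3,5} D(V)={1,2,3,4}: W {1,2,3,5}->{1,2,3}; V {1,2,3,4}->{2,3,4}
Constraint 2 (V != Z) on D(V)={2,3,4} D(Z)={1,2,3,4}: no change
Constraint 3 (V + Z = W) on D(V)={2,3,4} D(Z)={1,2,3,4} D(W)={1,2,3}: V {2,3,4}->{2}; Z {1,2,3,4}->{1}; W {1,2,3}->{3}
So after all 3 constraints: D(Z) = {1}

Answer: {1}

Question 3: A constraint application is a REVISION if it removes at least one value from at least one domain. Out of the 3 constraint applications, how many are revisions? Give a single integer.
Answer: 2

Derivation:
Constraint 1 (W < V) on D(W)={1,2,3,5} D(V)={1,2,3,4}: W {1,2,3,5}->{1,2,3}; V {1,2,3,4}->{2,3,4} => REVISION
Constraint 2 (V != Z) on D(V)={2,3,4} D(Z)={1,2,3,4}: no change => not a revision
Constraint 3 (V + Z = W) on D(V)={2,3,4} D(Z)={1,2,3,4} D(W)={1,2,3}: V {2,3,4}->{2}; Z {1,2,3,4}->{1}; W {1,2,3}->{3} => REVISION
Total revisions = 2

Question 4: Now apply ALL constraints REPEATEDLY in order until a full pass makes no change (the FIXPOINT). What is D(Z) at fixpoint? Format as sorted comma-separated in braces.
pass 0 (initial): D(Z)={1,2,3,4}
pass 1: V {1,2,3,4}->{2}; W {1,2,3,5}->{3}; Z {1,2,3,4}->{1}
pass 2: V {2}->{}; W {3}->{}; Z {1}->{}
pass 3: no change
Fixpoint after 3 passes: D(Z) = {}

Answer: {}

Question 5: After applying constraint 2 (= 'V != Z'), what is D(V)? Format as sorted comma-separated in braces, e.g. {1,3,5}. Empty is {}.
Constraint 1 (W < V) on D(W)={1,2,3,5} D(V)={1,2,3,4}: W {1,2,3,5}->{1,2,3}; V {1,2,3,4}->{2,3,4}
Constraint 2 (V != Z) on D(V)={2,3,4} D(Z)={1,2,3,4}: no change
So after constraint 2: D(V) = {2,3,4}

Answer: {2,3,4}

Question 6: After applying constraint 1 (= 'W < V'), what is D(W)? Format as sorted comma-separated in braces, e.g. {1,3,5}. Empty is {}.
Answer: {1,2,3}

Derivation:
Constraint 1 (W < V) on D(W)={1,2,3,5} D(V)={1,2,3,4}: W {1,2,3,5}->{1,2,3}; V {1,2,3,4}->{2,3,4}
So after constraint 1: D(W) = {1,2,3}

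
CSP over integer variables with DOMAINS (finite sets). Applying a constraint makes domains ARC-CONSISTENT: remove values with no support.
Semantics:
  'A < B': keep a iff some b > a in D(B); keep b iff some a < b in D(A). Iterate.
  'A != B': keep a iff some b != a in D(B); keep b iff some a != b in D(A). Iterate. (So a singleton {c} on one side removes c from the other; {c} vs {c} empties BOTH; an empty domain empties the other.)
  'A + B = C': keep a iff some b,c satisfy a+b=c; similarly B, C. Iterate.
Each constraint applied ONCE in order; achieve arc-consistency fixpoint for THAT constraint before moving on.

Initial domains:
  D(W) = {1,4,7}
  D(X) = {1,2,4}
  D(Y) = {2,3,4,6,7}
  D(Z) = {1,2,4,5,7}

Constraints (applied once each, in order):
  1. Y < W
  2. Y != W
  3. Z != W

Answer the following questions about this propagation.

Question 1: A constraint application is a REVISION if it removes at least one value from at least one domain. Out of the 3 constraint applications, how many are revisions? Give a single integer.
Answer: 1

Derivation:
Constraint 1 (Y < W) on D(Y)={2,3,4,6,7} D(W)={1,4,7}: Y {2,3,4,6,7}->{2,3,4,6}; W {1,4,7}->{4,7} => REVISION
Constraint 2 (Y != W) on D(Y)={2,3,4,6} D(W)={4,7}: no change => not a revision
Constraint 3 (Z != W) on D(Z)={1,2,4,5,7} D(W)={4,7}: no change => not a revision
Total revisions = 1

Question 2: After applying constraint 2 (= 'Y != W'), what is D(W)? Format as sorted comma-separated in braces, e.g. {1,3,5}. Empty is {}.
Answer: {4,7}

Derivation:
Constraint 1 (Y < W) on D(Y)={2,3,4,6,7} D(W)={1,4,7}: Y {2,3,4,6,7}->{2,3,4,6}; W {1,4,7}->{4,7}
Constraint 2 (Y != W) on D(Y)={2,3,4,6} D(W)={4,7}: no change
So after constraint 2: D(W) = {4,7}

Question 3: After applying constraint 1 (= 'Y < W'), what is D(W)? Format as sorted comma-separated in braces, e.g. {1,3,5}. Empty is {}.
Constraint 1 (Y < W) on D(Y)={2,3,4,6,7} D(W)={1,4,7}: Y {2,3,4,6,7}->{2,3,4,6}; W {1,4,7}->{4,7}
So after constraint 1: D(W) = {4,7}

Answer: {4,7}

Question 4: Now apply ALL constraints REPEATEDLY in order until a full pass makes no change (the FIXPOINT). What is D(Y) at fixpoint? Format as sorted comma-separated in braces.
Answer: {2,3,4,6}

Derivation:
pass 0 (initial): D(Y)={2,3,4,6,7}
pass 1: W {1,4,7}->{4,7}; Y {2,3,4,6,7}->{2,3,4,6}
pass 2: no change
Fixpoint after 2 passes: D(Y) = {2,3,4,6}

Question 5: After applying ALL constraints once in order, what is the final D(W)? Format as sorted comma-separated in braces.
Answer: {4,7}

Derivation:
Constraint 1 (Y < W) on D(Y)={2,3,4,6,7} D(W)={1,4,7}: Y {2,3,4,6,7}->{2,3,4,6}; W {1,4,7}->{4,7}
Constraint 2 (Y != W) on D(Y)={2,3,4,6} D(W)={4,7}: no change
Constraint 3 (Z != W) on D(Z)={1,2,4,5,7} D(W)={4,7}: no change
So after all 3 constraints: D(W) = {4,7}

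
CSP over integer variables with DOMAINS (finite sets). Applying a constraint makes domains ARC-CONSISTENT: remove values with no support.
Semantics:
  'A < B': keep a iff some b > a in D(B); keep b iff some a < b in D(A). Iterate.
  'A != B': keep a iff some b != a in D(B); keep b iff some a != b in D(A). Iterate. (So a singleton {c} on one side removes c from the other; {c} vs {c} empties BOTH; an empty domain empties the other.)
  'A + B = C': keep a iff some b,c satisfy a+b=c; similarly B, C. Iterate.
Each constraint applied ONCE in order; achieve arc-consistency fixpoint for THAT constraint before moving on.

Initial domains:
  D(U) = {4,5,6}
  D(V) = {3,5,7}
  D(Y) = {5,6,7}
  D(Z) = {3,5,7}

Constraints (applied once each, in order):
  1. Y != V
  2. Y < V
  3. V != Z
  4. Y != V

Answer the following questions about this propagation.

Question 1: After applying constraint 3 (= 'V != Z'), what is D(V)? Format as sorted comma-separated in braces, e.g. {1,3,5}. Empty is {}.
Answer: {7}

Derivation:
Constraint 1 (Y != V) on D(Y)={5,6,7} D(V)={3,5,7}: no change
Constraint 2 (Y < V) on D(Y)={5,6,7} D(V)={3,5,7}: Y {5,6,7}->{5,6}; V {3,5,7}->{7}
Constraint 3 (V != Z) on D(V)={7} D(Z)={3,5,7}: Z {3,5,7}->{3,5}
So after constraint 3: D(V) = {7}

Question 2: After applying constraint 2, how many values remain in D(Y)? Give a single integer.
Answer: 2

Derivation:
Constraint 1 (Y != V) on D(Y)={5,6,7} D(V)={3,5,7}: no change
Constraint 2 (Y < V) on D(Y)={5,6,7} D(V)={3,5,7}: Y {5,6,7}->{5,6}; V {3,5,7}->{7}
So after constraint 2: D(Y)={5,6}, size = 2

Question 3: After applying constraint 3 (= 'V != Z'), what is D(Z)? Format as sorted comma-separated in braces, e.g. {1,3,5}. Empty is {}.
Constraint 1 (Y != V) on D(Y)={5,6,7} D(V)={3,5,7}: no change
Constraint 2 (Y < V) on D(Y)={5,6,7} D(V)={3,5,7}: Y {5,6,7}->{5,6}; V {3,5,7}->{7}
Constraint 3 (V != Z) on D(V)={7} D(Z)={3,5,7}: Z {3,5,7}->{3,5}
So after constraint 3: D(Z) = {3,5}

Answer: {3,5}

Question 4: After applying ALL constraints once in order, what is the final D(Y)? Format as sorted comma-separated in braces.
Answer: {5,6}

Derivation:
Constraint 1 (Y != V) on D(Y)={5,6,7} D(V)={3,5,7}: no change
Constraint 2 (Y < V) on D(Y)={5,6,7} D(V)={3,5,7}: Y {5,6,7}->{5,6}; V {3,5,7}->{7}
Constraint 3 (V != Z) on D(V)={7} D(Z)={3,5,7}: Z {3,5,7}->{3,5}
Constraint 4 (Y != V) on D(Y)={5,6} D(V)={7}: no change
So after all 4 constraints: D(Y) = {5,6}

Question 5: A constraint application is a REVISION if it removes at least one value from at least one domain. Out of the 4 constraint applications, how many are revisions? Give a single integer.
Constraint 1 (Y != V) on D(Y)={5,6,7} D(V)={3,5,7}: no change => not a revision
Constraint 2 (Y < V) on D(Y)={5,6,7} D(V)={3,5,7}: Y {5,6,7}->{5,6}; V {3,5,7}->{7} => REVISION
Constraint 3 (V != Z) on D(V)={7} D(Z)={3,5,7}: Z {3,5,7}->{3,5} => REVISION
Constraint 4 (Y != V) on D(Y)={5,6} D(V)={7}: no change => not a revision
Total revisions = 2

Answer: 2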